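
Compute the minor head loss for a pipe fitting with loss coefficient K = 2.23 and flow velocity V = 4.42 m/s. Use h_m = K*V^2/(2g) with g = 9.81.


Minor loss formula: h_m = K * V^2/(2g).
V^2 = 4.42^2 = 19.5364.
V^2/(2g) = 19.5364 / 19.62 = 0.9957 m.
h_m = 2.23 * 0.9957 = 2.2205 m.

2.2205


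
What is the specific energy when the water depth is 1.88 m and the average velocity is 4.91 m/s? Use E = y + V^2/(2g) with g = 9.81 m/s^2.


Specific energy E = y + V^2/(2g).
Velocity head = V^2/(2g) = 4.91^2 / (2*9.81) = 24.1081 / 19.62 = 1.2288 m.
E = 1.88 + 1.2288 = 3.1088 m.

3.1088


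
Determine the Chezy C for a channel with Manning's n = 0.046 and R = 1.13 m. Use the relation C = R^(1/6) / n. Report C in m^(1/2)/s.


The Chezy coefficient relates to Manning's n through C = R^(1/6) / n.
R^(1/6) = 1.13^(1/6) = 1.020578.
C = 1.020578 / 0.046 = 22.19 m^(1/2)/s.

22.19


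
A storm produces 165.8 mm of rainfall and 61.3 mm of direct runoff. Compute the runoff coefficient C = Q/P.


The runoff coefficient C = runoff depth / rainfall depth.
C = 61.3 / 165.8
  = 0.3697.

0.3697


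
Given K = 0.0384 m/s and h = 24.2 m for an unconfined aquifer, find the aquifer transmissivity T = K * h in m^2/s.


Transmissivity is defined as T = K * h.
T = 0.0384 * 24.2
  = 0.9293 m^2/s.

0.9293


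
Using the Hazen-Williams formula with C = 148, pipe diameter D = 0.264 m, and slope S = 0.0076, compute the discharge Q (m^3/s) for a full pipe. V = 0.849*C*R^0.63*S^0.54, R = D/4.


For a full circular pipe, R = D/4 = 0.264/4 = 0.066 m.
V = 0.849 * 148 * 0.066^0.63 * 0.0076^0.54
  = 0.849 * 148 * 0.180432 * 0.07172
  = 1.626 m/s.
Pipe area A = pi*D^2/4 = pi*0.264^2/4 = 0.0547 m^2.
Q = A * V = 0.0547 * 1.626 = 0.089 m^3/s.

0.089


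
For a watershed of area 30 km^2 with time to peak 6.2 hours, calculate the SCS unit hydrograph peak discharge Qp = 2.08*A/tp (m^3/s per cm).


SCS formula: Qp = 2.08 * A / tp.
Qp = 2.08 * 30 / 6.2
   = 62.4 / 6.2
   = 10.06 m^3/s per cm.

10.06


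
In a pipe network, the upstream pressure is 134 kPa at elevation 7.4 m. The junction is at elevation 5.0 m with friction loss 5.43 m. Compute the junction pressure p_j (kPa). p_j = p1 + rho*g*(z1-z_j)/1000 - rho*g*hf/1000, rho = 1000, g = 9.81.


Junction pressure: p_j = p1 + rho*g*(z1 - z_j)/1000 - rho*g*hf/1000.
Elevation term = 1000*9.81*(7.4 - 5.0)/1000 = 23.544 kPa.
Friction term = 1000*9.81*5.43/1000 = 53.268 kPa.
p_j = 134 + 23.544 - 53.268 = 104.28 kPa.

104.28


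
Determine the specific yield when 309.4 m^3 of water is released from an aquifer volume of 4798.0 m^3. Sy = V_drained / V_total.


Specific yield Sy = Volume drained / Total volume.
Sy = 309.4 / 4798.0
   = 0.0645.

0.0645


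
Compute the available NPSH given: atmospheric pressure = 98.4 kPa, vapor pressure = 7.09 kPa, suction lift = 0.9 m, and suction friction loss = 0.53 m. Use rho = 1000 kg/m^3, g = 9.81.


NPSHa = p_atm/(rho*g) - z_s - hf_s - p_vap/(rho*g).
p_atm/(rho*g) = 98.4*1000 / (1000*9.81) = 10.031 m.
p_vap/(rho*g) = 7.09*1000 / (1000*9.81) = 0.723 m.
NPSHa = 10.031 - 0.9 - 0.53 - 0.723
      = 7.88 m.

7.88


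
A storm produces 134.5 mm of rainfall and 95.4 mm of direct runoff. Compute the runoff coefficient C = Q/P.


The runoff coefficient C = runoff depth / rainfall depth.
C = 95.4 / 134.5
  = 0.7093.

0.7093


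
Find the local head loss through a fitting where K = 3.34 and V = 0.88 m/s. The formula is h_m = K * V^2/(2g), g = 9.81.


Minor loss formula: h_m = K * V^2/(2g).
V^2 = 0.88^2 = 0.7744.
V^2/(2g) = 0.7744 / 19.62 = 0.0395 m.
h_m = 3.34 * 0.0395 = 0.1318 m.

0.1318


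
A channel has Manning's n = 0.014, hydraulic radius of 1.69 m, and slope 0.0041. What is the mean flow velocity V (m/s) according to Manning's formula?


Manning's equation gives V = (1/n) * R^(2/3) * S^(1/2).
First, compute R^(2/3) = 1.69^(2/3) = 1.4188.
Next, S^(1/2) = 0.0041^(1/2) = 0.064031.
Then 1/n = 1/0.014 = 71.43.
V = 71.43 * 1.4188 * 0.064031 = 6.4892 m/s.

6.4892


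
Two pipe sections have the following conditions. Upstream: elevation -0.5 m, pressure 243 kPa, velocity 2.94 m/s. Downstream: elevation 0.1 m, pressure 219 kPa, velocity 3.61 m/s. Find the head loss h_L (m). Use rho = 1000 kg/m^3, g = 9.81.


Total head at each section: H = z + p/(rho*g) + V^2/(2g).
H1 = -0.5 + 243*1000/(1000*9.81) + 2.94^2/(2*9.81)
   = -0.5 + 24.771 + 0.4406
   = 24.711 m.
H2 = 0.1 + 219*1000/(1000*9.81) + 3.61^2/(2*9.81)
   = 0.1 + 22.324 + 0.6642
   = 23.088 m.
h_L = H1 - H2 = 24.711 - 23.088 = 1.623 m.

1.623


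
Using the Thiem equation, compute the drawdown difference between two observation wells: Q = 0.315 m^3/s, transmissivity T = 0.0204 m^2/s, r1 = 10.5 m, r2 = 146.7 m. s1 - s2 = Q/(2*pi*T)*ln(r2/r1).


Thiem equation: s1 - s2 = Q/(2*pi*T) * ln(r2/r1).
ln(r2/r1) = ln(146.7/10.5) = 2.637.
Q/(2*pi*T) = 0.315 / (2*pi*0.0204) = 0.315 / 0.1282 = 2.4575.
s1 - s2 = 2.4575 * 2.637 = 6.4806 m.

6.4806


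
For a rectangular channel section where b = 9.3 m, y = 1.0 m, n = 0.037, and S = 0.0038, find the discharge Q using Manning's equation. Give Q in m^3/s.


For a rectangular channel, the cross-sectional area A = b * y = 9.3 * 1.0 = 9.3 m^2.
The wetted perimeter P = b + 2y = 9.3 + 2*1.0 = 11.3 m.
Hydraulic radius R = A/P = 9.3/11.3 = 0.823 m.
Velocity V = (1/n)*R^(2/3)*S^(1/2) = (1/0.037)*0.823^(2/3)*0.0038^(1/2) = 1.4632 m/s.
Discharge Q = A * V = 9.3 * 1.4632 = 13.607 m^3/s.

13.607


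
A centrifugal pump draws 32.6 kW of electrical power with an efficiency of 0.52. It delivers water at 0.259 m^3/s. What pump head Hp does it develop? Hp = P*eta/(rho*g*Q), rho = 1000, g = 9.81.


Pump head formula: Hp = P * eta / (rho * g * Q).
Numerator: P * eta = 32.6 * 1000 * 0.52 = 16952.0 W.
Denominator: rho * g * Q = 1000 * 9.81 * 0.259 = 2540.79.
Hp = 16952.0 / 2540.79 = 6.67 m.

6.67


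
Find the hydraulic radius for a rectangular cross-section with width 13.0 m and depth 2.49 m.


For a rectangular section:
Flow area A = b * y = 13.0 * 2.49 = 32.37 m^2.
Wetted perimeter P = b + 2y = 13.0 + 2*2.49 = 17.98 m.
Hydraulic radius R = A/P = 32.37 / 17.98 = 1.8003 m.

1.8003


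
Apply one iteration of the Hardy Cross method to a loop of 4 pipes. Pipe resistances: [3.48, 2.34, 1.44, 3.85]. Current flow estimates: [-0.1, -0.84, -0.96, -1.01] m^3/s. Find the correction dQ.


Numerator terms (r*Q*|Q|): 3.48*-0.1*|-0.1| = -0.0348; 2.34*-0.84*|-0.84| = -1.6511; 1.44*-0.96*|-0.96| = -1.3271; 3.85*-1.01*|-1.01| = -3.9274.
Sum of numerator = -6.9404.
Denominator terms (r*|Q|): 3.48*|-0.1| = 0.348; 2.34*|-0.84| = 1.9656; 1.44*|-0.96| = 1.3824; 3.85*|-1.01| = 3.8885.
2 * sum of denominator = 2 * 7.5845 = 15.169.
dQ = --6.9404 / 15.169 = 0.4575 m^3/s.

0.4575


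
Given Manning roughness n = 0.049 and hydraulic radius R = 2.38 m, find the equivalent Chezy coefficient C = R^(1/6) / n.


The Chezy coefficient relates to Manning's n through C = R^(1/6) / n.
R^(1/6) = 2.38^(1/6) = 1.155481.
C = 1.155481 / 0.049 = 23.58 m^(1/2)/s.

23.58


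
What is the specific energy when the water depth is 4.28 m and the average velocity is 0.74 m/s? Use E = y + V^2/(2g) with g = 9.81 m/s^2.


Specific energy E = y + V^2/(2g).
Velocity head = V^2/(2g) = 0.74^2 / (2*9.81) = 0.5476 / 19.62 = 0.0279 m.
E = 4.28 + 0.0279 = 4.3079 m.

4.3079


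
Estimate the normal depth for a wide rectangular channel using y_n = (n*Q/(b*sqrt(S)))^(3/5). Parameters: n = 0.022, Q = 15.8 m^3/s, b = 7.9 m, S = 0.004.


We use the wide-channel approximation y_n = (n*Q/(b*sqrt(S)))^(3/5).
sqrt(S) = sqrt(0.004) = 0.063246.
Numerator: n*Q = 0.022 * 15.8 = 0.3476.
Denominator: b*sqrt(S) = 7.9 * 0.063246 = 0.499643.
arg = 0.6957.
y_n = 0.6957^(3/5) = 0.8044 m.

0.8044


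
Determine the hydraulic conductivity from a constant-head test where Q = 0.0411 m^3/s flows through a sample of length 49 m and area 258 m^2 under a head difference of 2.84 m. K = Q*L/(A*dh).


From K = Q*L / (A*dh):
Numerator: Q*L = 0.0411 * 49 = 2.0139.
Denominator: A*dh = 258 * 2.84 = 732.72.
K = 2.0139 / 732.72 = 0.002749 m/s.

0.002749


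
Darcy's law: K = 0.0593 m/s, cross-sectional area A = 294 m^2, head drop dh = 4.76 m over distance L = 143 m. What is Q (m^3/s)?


Darcy's law: Q = K * A * i, where i = dh/L.
Hydraulic gradient i = 4.76 / 143 = 0.033287.
Q = 0.0593 * 294 * 0.033287
  = 0.5803 m^3/s.

0.5803


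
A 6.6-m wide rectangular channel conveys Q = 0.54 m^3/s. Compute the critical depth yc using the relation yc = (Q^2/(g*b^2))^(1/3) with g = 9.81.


Using yc = (Q^2 / (g * b^2))^(1/3):
Q^2 = 0.54^2 = 0.29.
g * b^2 = 9.81 * 6.6^2 = 9.81 * 43.56 = 427.32.
Q^2 / (g*b^2) = 0.29 / 427.32 = 0.0007.
yc = 0.0007^(1/3) = 0.088 m.

0.088


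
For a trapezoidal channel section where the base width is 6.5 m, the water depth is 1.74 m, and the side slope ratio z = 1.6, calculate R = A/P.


For a trapezoidal section with side slope z:
A = (b + z*y)*y = (6.5 + 1.6*1.74)*1.74 = 16.154 m^2.
P = b + 2*y*sqrt(1 + z^2) = 6.5 + 2*1.74*sqrt(1 + 1.6^2) = 13.066 m.
R = A/P = 16.154 / 13.066 = 1.2363 m.

1.2363


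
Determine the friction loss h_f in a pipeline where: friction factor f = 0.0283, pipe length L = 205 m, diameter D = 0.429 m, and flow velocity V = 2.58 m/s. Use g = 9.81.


Darcy-Weisbach equation: h_f = f * (L/D) * V^2/(2g).
f * L/D = 0.0283 * 205/0.429 = 13.5233.
V^2/(2g) = 2.58^2 / (2*9.81) = 6.6564 / 19.62 = 0.3393 m.
h_f = 13.5233 * 0.3393 = 4.588 m.

4.588


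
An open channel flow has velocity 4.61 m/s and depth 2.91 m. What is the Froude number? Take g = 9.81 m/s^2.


The Froude number is defined as Fr = V / sqrt(g*y).
g*y = 9.81 * 2.91 = 28.5471.
sqrt(g*y) = sqrt(28.5471) = 5.3429.
Fr = 4.61 / 5.3429 = 0.8628.

0.8628


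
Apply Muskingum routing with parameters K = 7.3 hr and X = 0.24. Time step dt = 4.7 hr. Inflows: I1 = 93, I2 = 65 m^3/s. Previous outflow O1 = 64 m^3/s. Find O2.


Muskingum coefficients:
denom = 2*K*(1-X) + dt = 2*7.3*(1-0.24) + 4.7 = 15.796.
C0 = (dt - 2*K*X)/denom = (4.7 - 2*7.3*0.24)/15.796 = 0.0757.
C1 = (dt + 2*K*X)/denom = (4.7 + 2*7.3*0.24)/15.796 = 0.5194.
C2 = (2*K*(1-X) - dt)/denom = 0.4049.
O2 = C0*I2 + C1*I1 + C2*O1
   = 0.0757*65 + 0.5194*93 + 0.4049*64
   = 79.14 m^3/s.

79.14


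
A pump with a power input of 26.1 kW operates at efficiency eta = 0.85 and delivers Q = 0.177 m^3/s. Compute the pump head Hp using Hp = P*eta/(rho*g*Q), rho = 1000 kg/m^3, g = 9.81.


Pump head formula: Hp = P * eta / (rho * g * Q).
Numerator: P * eta = 26.1 * 1000 * 0.85 = 22185.0 W.
Denominator: rho * g * Q = 1000 * 9.81 * 0.177 = 1736.37.
Hp = 22185.0 / 1736.37 = 12.78 m.

12.78


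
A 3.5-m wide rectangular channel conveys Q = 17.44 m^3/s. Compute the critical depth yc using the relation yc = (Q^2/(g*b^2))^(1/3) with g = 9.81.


Using yc = (Q^2 / (g * b^2))^(1/3):
Q^2 = 17.44^2 = 304.15.
g * b^2 = 9.81 * 3.5^2 = 9.81 * 12.25 = 120.17.
Q^2 / (g*b^2) = 304.15 / 120.17 = 2.531.
yc = 2.531^(1/3) = 1.3628 m.

1.3628


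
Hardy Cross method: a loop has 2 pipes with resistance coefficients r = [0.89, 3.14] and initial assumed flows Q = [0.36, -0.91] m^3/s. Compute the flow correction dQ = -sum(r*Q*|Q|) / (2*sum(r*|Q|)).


Numerator terms (r*Q*|Q|): 0.89*0.36*|0.36| = 0.1153; 3.14*-0.91*|-0.91| = -2.6002.
Sum of numerator = -2.4849.
Denominator terms (r*|Q|): 0.89*|0.36| = 0.3204; 3.14*|-0.91| = 2.8574.
2 * sum of denominator = 2 * 3.1778 = 6.3556.
dQ = --2.4849 / 6.3556 = 0.391 m^3/s.

0.391


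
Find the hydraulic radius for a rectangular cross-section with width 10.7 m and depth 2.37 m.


For a rectangular section:
Flow area A = b * y = 10.7 * 2.37 = 25.36 m^2.
Wetted perimeter P = b + 2y = 10.7 + 2*2.37 = 15.44 m.
Hydraulic radius R = A/P = 25.36 / 15.44 = 1.6424 m.

1.6424


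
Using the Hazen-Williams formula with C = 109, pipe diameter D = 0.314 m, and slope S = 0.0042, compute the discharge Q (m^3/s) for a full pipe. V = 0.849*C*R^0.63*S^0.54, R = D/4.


For a full circular pipe, R = D/4 = 0.314/4 = 0.0785 m.
V = 0.849 * 109 * 0.0785^0.63 * 0.0042^0.54
  = 0.849 * 109 * 0.201265 * 0.052066
  = 0.9697 m/s.
Pipe area A = pi*D^2/4 = pi*0.314^2/4 = 0.0774 m^2.
Q = A * V = 0.0774 * 0.9697 = 0.0751 m^3/s.

0.0751


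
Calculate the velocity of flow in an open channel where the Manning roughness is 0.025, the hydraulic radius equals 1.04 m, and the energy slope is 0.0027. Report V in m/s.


Manning's equation gives V = (1/n) * R^(2/3) * S^(1/2).
First, compute R^(2/3) = 1.04^(2/3) = 1.0265.
Next, S^(1/2) = 0.0027^(1/2) = 0.051962.
Then 1/n = 1/0.025 = 40.0.
V = 40.0 * 1.0265 * 0.051962 = 2.1335 m/s.

2.1335


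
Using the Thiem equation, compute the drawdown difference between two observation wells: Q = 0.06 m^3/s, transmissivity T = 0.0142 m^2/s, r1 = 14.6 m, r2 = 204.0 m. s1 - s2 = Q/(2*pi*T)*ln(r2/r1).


Thiem equation: s1 - s2 = Q/(2*pi*T) * ln(r2/r1).
ln(r2/r1) = ln(204.0/14.6) = 2.6371.
Q/(2*pi*T) = 0.06 / (2*pi*0.0142) = 0.06 / 0.0892 = 0.6725.
s1 - s2 = 0.6725 * 2.6371 = 1.7734 m.

1.7734


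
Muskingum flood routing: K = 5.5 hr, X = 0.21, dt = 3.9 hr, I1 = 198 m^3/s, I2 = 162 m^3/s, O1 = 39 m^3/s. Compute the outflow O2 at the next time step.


Muskingum coefficients:
denom = 2*K*(1-X) + dt = 2*5.5*(1-0.21) + 3.9 = 12.59.
C0 = (dt - 2*K*X)/denom = (3.9 - 2*5.5*0.21)/12.59 = 0.1263.
C1 = (dt + 2*K*X)/denom = (3.9 + 2*5.5*0.21)/12.59 = 0.4932.
C2 = (2*K*(1-X) - dt)/denom = 0.3805.
O2 = C0*I2 + C1*I1 + C2*O1
   = 0.1263*162 + 0.4932*198 + 0.3805*39
   = 132.96 m^3/s.

132.96


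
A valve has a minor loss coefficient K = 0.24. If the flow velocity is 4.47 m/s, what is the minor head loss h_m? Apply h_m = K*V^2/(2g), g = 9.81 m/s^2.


Minor loss formula: h_m = K * V^2/(2g).
V^2 = 4.47^2 = 19.9809.
V^2/(2g) = 19.9809 / 19.62 = 1.0184 m.
h_m = 0.24 * 1.0184 = 0.2444 m.

0.2444


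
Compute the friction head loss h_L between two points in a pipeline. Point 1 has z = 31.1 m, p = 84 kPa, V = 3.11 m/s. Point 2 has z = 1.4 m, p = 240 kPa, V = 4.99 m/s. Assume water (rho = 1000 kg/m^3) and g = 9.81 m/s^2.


Total head at each section: H = z + p/(rho*g) + V^2/(2g).
H1 = 31.1 + 84*1000/(1000*9.81) + 3.11^2/(2*9.81)
   = 31.1 + 8.563 + 0.493
   = 40.156 m.
H2 = 1.4 + 240*1000/(1000*9.81) + 4.99^2/(2*9.81)
   = 1.4 + 24.465 + 1.2691
   = 27.134 m.
h_L = H1 - H2 = 40.156 - 27.134 = 13.022 m.

13.022


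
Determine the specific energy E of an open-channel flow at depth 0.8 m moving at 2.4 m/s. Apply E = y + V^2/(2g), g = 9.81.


Specific energy E = y + V^2/(2g).
Velocity head = V^2/(2g) = 2.4^2 / (2*9.81) = 5.76 / 19.62 = 0.2936 m.
E = 0.8 + 0.2936 = 1.0936 m.

1.0936


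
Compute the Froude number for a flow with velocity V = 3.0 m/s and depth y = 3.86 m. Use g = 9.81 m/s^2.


The Froude number is defined as Fr = V / sqrt(g*y).
g*y = 9.81 * 3.86 = 37.8666.
sqrt(g*y) = sqrt(37.8666) = 6.1536.
Fr = 3.0 / 6.1536 = 0.4875.

0.4875


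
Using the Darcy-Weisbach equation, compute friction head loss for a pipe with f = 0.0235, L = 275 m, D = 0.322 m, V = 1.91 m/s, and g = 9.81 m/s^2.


Darcy-Weisbach equation: h_f = f * (L/D) * V^2/(2g).
f * L/D = 0.0235 * 275/0.322 = 20.0699.
V^2/(2g) = 1.91^2 / (2*9.81) = 3.6481 / 19.62 = 0.1859 m.
h_f = 20.0699 * 0.1859 = 3.732 m.

3.732


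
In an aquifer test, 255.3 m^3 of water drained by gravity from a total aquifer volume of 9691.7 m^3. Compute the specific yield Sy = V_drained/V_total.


Specific yield Sy = Volume drained / Total volume.
Sy = 255.3 / 9691.7
   = 0.0263.

0.0263


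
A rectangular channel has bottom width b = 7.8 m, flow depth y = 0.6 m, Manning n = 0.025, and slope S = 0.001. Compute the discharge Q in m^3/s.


For a rectangular channel, the cross-sectional area A = b * y = 7.8 * 0.6 = 4.68 m^2.
The wetted perimeter P = b + 2y = 7.8 + 2*0.6 = 9.0 m.
Hydraulic radius R = A/P = 4.68/9.0 = 0.52 m.
Velocity V = (1/n)*R^(2/3)*S^(1/2) = (1/0.025)*0.52^(2/3)*0.001^(1/2) = 0.818 m/s.
Discharge Q = A * V = 4.68 * 0.818 = 3.828 m^3/s.

3.828


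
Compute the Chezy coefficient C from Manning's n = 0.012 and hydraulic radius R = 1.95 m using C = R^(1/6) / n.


The Chezy coefficient relates to Manning's n through C = R^(1/6) / n.
R^(1/6) = 1.95^(1/6) = 1.117736.
C = 1.117736 / 0.012 = 93.14 m^(1/2)/s.

93.14


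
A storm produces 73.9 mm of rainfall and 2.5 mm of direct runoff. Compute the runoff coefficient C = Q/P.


The runoff coefficient C = runoff depth / rainfall depth.
C = 2.5 / 73.9
  = 0.0338.

0.0338


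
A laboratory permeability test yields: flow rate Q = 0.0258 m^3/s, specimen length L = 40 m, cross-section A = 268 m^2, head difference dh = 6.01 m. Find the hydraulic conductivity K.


From K = Q*L / (A*dh):
Numerator: Q*L = 0.0258 * 40 = 1.032.
Denominator: A*dh = 268 * 6.01 = 1610.68.
K = 1.032 / 1610.68 = 0.000641 m/s.

0.000641


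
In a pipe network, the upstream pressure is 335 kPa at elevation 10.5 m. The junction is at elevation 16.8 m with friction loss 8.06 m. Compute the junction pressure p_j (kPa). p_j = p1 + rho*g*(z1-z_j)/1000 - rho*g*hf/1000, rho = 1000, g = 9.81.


Junction pressure: p_j = p1 + rho*g*(z1 - z_j)/1000 - rho*g*hf/1000.
Elevation term = 1000*9.81*(10.5 - 16.8)/1000 = -61.803 kPa.
Friction term = 1000*9.81*8.06/1000 = 79.069 kPa.
p_j = 335 + -61.803 - 79.069 = 194.13 kPa.

194.13


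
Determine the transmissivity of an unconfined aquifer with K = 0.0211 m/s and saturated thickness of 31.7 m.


Transmissivity is defined as T = K * h.
T = 0.0211 * 31.7
  = 0.6689 m^2/s.

0.6689


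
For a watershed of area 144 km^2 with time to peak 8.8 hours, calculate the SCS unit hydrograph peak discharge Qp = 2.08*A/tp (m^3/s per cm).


SCS formula: Qp = 2.08 * A / tp.
Qp = 2.08 * 144 / 8.8
   = 299.52 / 8.8
   = 34.04 m^3/s per cm.

34.04


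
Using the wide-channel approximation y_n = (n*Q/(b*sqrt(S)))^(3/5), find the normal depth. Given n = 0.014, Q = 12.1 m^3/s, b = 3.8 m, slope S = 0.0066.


We use the wide-channel approximation y_n = (n*Q/(b*sqrt(S)))^(3/5).
sqrt(S) = sqrt(0.0066) = 0.08124.
Numerator: n*Q = 0.014 * 12.1 = 0.1694.
Denominator: b*sqrt(S) = 3.8 * 0.08124 = 0.308712.
arg = 0.5487.
y_n = 0.5487^(3/5) = 0.6976 m.

0.6976


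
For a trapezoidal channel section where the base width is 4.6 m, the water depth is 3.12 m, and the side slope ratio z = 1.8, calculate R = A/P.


For a trapezoidal section with side slope z:
A = (b + z*y)*y = (4.6 + 1.8*3.12)*3.12 = 31.874 m^2.
P = b + 2*y*sqrt(1 + z^2) = 4.6 + 2*3.12*sqrt(1 + 1.8^2) = 17.449 m.
R = A/P = 31.874 / 17.449 = 1.8267 m.

1.8267


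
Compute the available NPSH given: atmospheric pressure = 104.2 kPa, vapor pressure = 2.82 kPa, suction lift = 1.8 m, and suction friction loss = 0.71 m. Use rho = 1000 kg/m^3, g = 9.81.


NPSHa = p_atm/(rho*g) - z_s - hf_s - p_vap/(rho*g).
p_atm/(rho*g) = 104.2*1000 / (1000*9.81) = 10.622 m.
p_vap/(rho*g) = 2.82*1000 / (1000*9.81) = 0.287 m.
NPSHa = 10.622 - 1.8 - 0.71 - 0.287
      = 7.82 m.

7.82


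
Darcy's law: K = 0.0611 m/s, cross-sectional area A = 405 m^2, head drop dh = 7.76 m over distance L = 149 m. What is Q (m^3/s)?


Darcy's law: Q = K * A * i, where i = dh/L.
Hydraulic gradient i = 7.76 / 149 = 0.052081.
Q = 0.0611 * 405 * 0.052081
  = 1.2888 m^3/s.

1.2888


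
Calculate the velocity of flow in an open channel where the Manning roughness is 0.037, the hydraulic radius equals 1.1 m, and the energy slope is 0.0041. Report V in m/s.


Manning's equation gives V = (1/n) * R^(2/3) * S^(1/2).
First, compute R^(2/3) = 1.1^(2/3) = 1.0656.
Next, S^(1/2) = 0.0041^(1/2) = 0.064031.
Then 1/n = 1/0.037 = 27.03.
V = 27.03 * 1.0656 * 0.064031 = 1.8441 m/s.

1.8441


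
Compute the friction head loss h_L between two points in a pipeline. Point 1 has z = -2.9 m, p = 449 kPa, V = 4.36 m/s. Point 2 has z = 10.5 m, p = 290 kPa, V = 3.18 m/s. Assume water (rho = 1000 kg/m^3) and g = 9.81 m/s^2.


Total head at each section: H = z + p/(rho*g) + V^2/(2g).
H1 = -2.9 + 449*1000/(1000*9.81) + 4.36^2/(2*9.81)
   = -2.9 + 45.77 + 0.9689
   = 43.839 m.
H2 = 10.5 + 290*1000/(1000*9.81) + 3.18^2/(2*9.81)
   = 10.5 + 29.562 + 0.5154
   = 40.577 m.
h_L = H1 - H2 = 43.839 - 40.577 = 3.261 m.

3.261


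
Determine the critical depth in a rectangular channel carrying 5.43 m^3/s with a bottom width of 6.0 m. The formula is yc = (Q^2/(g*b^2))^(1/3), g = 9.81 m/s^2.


Using yc = (Q^2 / (g * b^2))^(1/3):
Q^2 = 5.43^2 = 29.48.
g * b^2 = 9.81 * 6.0^2 = 9.81 * 36.0 = 353.16.
Q^2 / (g*b^2) = 29.48 / 353.16 = 0.0835.
yc = 0.0835^(1/3) = 0.4371 m.

0.4371


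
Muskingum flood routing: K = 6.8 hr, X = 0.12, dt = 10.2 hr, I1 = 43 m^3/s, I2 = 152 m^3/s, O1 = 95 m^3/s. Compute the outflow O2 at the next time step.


Muskingum coefficients:
denom = 2*K*(1-X) + dt = 2*6.8*(1-0.12) + 10.2 = 22.168.
C0 = (dt - 2*K*X)/denom = (10.2 - 2*6.8*0.12)/22.168 = 0.3865.
C1 = (dt + 2*K*X)/denom = (10.2 + 2*6.8*0.12)/22.168 = 0.5337.
C2 = (2*K*(1-X) - dt)/denom = 0.0798.
O2 = C0*I2 + C1*I1 + C2*O1
   = 0.3865*152 + 0.5337*43 + 0.0798*95
   = 89.28 m^3/s.

89.28


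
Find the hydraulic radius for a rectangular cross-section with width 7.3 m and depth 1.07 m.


For a rectangular section:
Flow area A = b * y = 7.3 * 1.07 = 7.81 m^2.
Wetted perimeter P = b + 2y = 7.3 + 2*1.07 = 9.44 m.
Hydraulic radius R = A/P = 7.81 / 9.44 = 0.8274 m.

0.8274


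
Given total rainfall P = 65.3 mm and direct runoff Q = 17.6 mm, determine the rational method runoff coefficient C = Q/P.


The runoff coefficient C = runoff depth / rainfall depth.
C = 17.6 / 65.3
  = 0.2695.

0.2695


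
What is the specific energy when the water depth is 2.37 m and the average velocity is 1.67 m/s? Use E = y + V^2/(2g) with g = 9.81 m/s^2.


Specific energy E = y + V^2/(2g).
Velocity head = V^2/(2g) = 1.67^2 / (2*9.81) = 2.7889 / 19.62 = 0.1421 m.
E = 2.37 + 0.1421 = 2.5121 m.

2.5121


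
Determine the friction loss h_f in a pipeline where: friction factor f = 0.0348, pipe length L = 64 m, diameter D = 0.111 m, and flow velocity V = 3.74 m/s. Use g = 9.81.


Darcy-Weisbach equation: h_f = f * (L/D) * V^2/(2g).
f * L/D = 0.0348 * 64/0.111 = 20.0649.
V^2/(2g) = 3.74^2 / (2*9.81) = 13.9876 / 19.62 = 0.7129 m.
h_f = 20.0649 * 0.7129 = 14.305 m.

14.305


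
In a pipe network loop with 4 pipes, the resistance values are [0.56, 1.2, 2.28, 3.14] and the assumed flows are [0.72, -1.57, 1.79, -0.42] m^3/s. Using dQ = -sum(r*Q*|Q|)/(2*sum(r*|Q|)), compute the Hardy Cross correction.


Numerator terms (r*Q*|Q|): 0.56*0.72*|0.72| = 0.2903; 1.2*-1.57*|-1.57| = -2.9579; 2.28*1.79*|1.79| = 7.3053; 3.14*-0.42*|-0.42| = -0.5539.
Sum of numerator = 4.0839.
Denominator terms (r*|Q|): 0.56*|0.72| = 0.4032; 1.2*|-1.57| = 1.884; 2.28*|1.79| = 4.0812; 3.14*|-0.42| = 1.3188.
2 * sum of denominator = 2 * 7.6872 = 15.3744.
dQ = -4.0839 / 15.3744 = -0.2656 m^3/s.

-0.2656


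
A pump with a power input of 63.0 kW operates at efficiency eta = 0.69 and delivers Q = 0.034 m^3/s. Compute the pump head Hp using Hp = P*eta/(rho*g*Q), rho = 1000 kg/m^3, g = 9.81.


Pump head formula: Hp = P * eta / (rho * g * Q).
Numerator: P * eta = 63.0 * 1000 * 0.69 = 43470.0 W.
Denominator: rho * g * Q = 1000 * 9.81 * 0.034 = 333.54.
Hp = 43470.0 / 333.54 = 130.33 m.

130.33


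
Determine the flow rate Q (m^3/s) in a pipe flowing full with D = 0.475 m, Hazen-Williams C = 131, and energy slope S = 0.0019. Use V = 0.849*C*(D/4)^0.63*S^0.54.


For a full circular pipe, R = D/4 = 0.475/4 = 0.1187 m.
V = 0.849 * 131 * 0.1187^0.63 * 0.0019^0.54
  = 0.849 * 131 * 0.261228 * 0.033926
  = 0.9857 m/s.
Pipe area A = pi*D^2/4 = pi*0.475^2/4 = 0.1772 m^2.
Q = A * V = 0.1772 * 0.9857 = 0.1747 m^3/s.

0.1747


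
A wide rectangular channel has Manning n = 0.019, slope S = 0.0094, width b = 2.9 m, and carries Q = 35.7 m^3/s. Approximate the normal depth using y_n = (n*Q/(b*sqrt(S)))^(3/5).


We use the wide-channel approximation y_n = (n*Q/(b*sqrt(S)))^(3/5).
sqrt(S) = sqrt(0.0094) = 0.096954.
Numerator: n*Q = 0.019 * 35.7 = 0.6783.
Denominator: b*sqrt(S) = 2.9 * 0.096954 = 0.281167.
arg = 2.4125.
y_n = 2.4125^(3/5) = 1.6962 m.

1.6962


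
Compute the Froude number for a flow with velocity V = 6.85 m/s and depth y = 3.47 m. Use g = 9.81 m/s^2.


The Froude number is defined as Fr = V / sqrt(g*y).
g*y = 9.81 * 3.47 = 34.0407.
sqrt(g*y) = sqrt(34.0407) = 5.8344.
Fr = 6.85 / 5.8344 = 1.1741.

1.1741


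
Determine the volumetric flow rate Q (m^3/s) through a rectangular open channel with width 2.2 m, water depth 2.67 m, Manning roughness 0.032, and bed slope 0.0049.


For a rectangular channel, the cross-sectional area A = b * y = 2.2 * 2.67 = 5.87 m^2.
The wetted perimeter P = b + 2y = 2.2 + 2*2.67 = 7.54 m.
Hydraulic radius R = A/P = 5.87/7.54 = 0.779 m.
Velocity V = (1/n)*R^(2/3)*S^(1/2) = (1/0.032)*0.779^(2/3)*0.0049^(1/2) = 1.8521 m/s.
Discharge Q = A * V = 5.87 * 1.8521 = 10.879 m^3/s.

10.879


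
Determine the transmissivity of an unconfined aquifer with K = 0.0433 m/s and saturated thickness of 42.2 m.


Transmissivity is defined as T = K * h.
T = 0.0433 * 42.2
  = 1.8273 m^2/s.

1.8273


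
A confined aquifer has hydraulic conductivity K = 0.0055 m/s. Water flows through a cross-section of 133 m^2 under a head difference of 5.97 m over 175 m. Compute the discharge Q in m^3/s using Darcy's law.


Darcy's law: Q = K * A * i, where i = dh/L.
Hydraulic gradient i = 5.97 / 175 = 0.034114.
Q = 0.0055 * 133 * 0.034114
  = 0.025 m^3/s.

0.025


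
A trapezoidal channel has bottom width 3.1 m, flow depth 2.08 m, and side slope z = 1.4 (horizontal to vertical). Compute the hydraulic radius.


For a trapezoidal section with side slope z:
A = (b + z*y)*y = (3.1 + 1.4*2.08)*2.08 = 12.505 m^2.
P = b + 2*y*sqrt(1 + z^2) = 3.1 + 2*2.08*sqrt(1 + 1.4^2) = 10.257 m.
R = A/P = 12.505 / 10.257 = 1.2191 m.

1.2191


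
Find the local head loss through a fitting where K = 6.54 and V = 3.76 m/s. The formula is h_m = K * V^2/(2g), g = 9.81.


Minor loss formula: h_m = K * V^2/(2g).
V^2 = 3.76^2 = 14.1376.
V^2/(2g) = 14.1376 / 19.62 = 0.7206 m.
h_m = 6.54 * 0.7206 = 4.7125 m.

4.7125


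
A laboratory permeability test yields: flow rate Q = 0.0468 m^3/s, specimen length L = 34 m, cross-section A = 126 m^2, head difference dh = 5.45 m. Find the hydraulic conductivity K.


From K = Q*L / (A*dh):
Numerator: Q*L = 0.0468 * 34 = 1.5912.
Denominator: A*dh = 126 * 5.45 = 686.7.
K = 1.5912 / 686.7 = 0.002317 m/s.

0.002317


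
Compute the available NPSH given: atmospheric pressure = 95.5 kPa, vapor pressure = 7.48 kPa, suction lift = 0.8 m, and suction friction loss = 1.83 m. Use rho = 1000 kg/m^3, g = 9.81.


NPSHa = p_atm/(rho*g) - z_s - hf_s - p_vap/(rho*g).
p_atm/(rho*g) = 95.5*1000 / (1000*9.81) = 9.735 m.
p_vap/(rho*g) = 7.48*1000 / (1000*9.81) = 0.762 m.
NPSHa = 9.735 - 0.8 - 1.83 - 0.762
      = 6.34 m.

6.34


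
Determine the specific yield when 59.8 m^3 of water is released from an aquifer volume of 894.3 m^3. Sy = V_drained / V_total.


Specific yield Sy = Volume drained / Total volume.
Sy = 59.8 / 894.3
   = 0.0669.

0.0669


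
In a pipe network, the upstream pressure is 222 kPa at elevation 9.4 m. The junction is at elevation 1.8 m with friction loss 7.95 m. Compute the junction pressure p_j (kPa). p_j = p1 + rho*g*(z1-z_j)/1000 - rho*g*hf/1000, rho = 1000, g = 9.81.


Junction pressure: p_j = p1 + rho*g*(z1 - z_j)/1000 - rho*g*hf/1000.
Elevation term = 1000*9.81*(9.4 - 1.8)/1000 = 74.556 kPa.
Friction term = 1000*9.81*7.95/1000 = 77.99 kPa.
p_j = 222 + 74.556 - 77.99 = 218.57 kPa.

218.57


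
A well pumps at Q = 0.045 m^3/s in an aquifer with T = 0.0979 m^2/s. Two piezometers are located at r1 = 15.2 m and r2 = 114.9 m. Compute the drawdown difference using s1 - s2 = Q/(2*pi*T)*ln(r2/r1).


Thiem equation: s1 - s2 = Q/(2*pi*T) * ln(r2/r1).
ln(r2/r1) = ln(114.9/15.2) = 2.0228.
Q/(2*pi*T) = 0.045 / (2*pi*0.0979) = 0.045 / 0.6151 = 0.0732.
s1 - s2 = 0.0732 * 2.0228 = 0.148 m.

0.148


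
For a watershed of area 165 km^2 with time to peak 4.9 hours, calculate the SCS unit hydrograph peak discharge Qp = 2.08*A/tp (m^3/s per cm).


SCS formula: Qp = 2.08 * A / tp.
Qp = 2.08 * 165 / 4.9
   = 343.2 / 4.9
   = 70.04 m^3/s per cm.

70.04


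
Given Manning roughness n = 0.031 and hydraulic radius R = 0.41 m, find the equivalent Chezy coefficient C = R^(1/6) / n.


The Chezy coefficient relates to Manning's n through C = R^(1/6) / n.
R^(1/6) = 0.41^(1/6) = 0.861914.
C = 0.861914 / 0.031 = 27.8 m^(1/2)/s.

27.8


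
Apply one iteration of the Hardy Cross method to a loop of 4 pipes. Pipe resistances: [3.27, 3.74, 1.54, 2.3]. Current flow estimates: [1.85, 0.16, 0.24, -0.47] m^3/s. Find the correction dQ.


Numerator terms (r*Q*|Q|): 3.27*1.85*|1.85| = 11.1916; 3.74*0.16*|0.16| = 0.0957; 1.54*0.24*|0.24| = 0.0887; 2.3*-0.47*|-0.47| = -0.5081.
Sum of numerator = 10.868.
Denominator terms (r*|Q|): 3.27*|1.85| = 6.0495; 3.74*|0.16| = 0.5984; 1.54*|0.24| = 0.3696; 2.3*|-0.47| = 1.081.
2 * sum of denominator = 2 * 8.0985 = 16.197.
dQ = -10.868 / 16.197 = -0.671 m^3/s.

-0.671


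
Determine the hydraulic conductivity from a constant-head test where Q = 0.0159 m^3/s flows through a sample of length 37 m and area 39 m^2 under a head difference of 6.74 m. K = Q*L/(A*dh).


From K = Q*L / (A*dh):
Numerator: Q*L = 0.0159 * 37 = 0.5883.
Denominator: A*dh = 39 * 6.74 = 262.86.
K = 0.5883 / 262.86 = 0.002238 m/s.

0.002238


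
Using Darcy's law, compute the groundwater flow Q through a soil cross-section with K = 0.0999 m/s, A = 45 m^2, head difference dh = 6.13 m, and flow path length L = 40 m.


Darcy's law: Q = K * A * i, where i = dh/L.
Hydraulic gradient i = 6.13 / 40 = 0.15325.
Q = 0.0999 * 45 * 0.15325
  = 0.6889 m^3/s.

0.6889


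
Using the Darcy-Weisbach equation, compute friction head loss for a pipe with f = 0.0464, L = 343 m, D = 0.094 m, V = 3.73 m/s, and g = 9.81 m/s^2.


Darcy-Weisbach equation: h_f = f * (L/D) * V^2/(2g).
f * L/D = 0.0464 * 343/0.094 = 169.3106.
V^2/(2g) = 3.73^2 / (2*9.81) = 13.9129 / 19.62 = 0.7091 m.
h_f = 169.3106 * 0.7091 = 120.061 m.

120.061


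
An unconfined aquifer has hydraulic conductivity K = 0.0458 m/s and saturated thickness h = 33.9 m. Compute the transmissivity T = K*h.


Transmissivity is defined as T = K * h.
T = 0.0458 * 33.9
  = 1.5526 m^2/s.

1.5526


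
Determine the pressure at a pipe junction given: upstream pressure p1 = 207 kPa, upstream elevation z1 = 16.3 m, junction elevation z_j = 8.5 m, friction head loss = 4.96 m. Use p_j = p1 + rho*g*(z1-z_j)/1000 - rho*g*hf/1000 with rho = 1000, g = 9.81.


Junction pressure: p_j = p1 + rho*g*(z1 - z_j)/1000 - rho*g*hf/1000.
Elevation term = 1000*9.81*(16.3 - 8.5)/1000 = 76.518 kPa.
Friction term = 1000*9.81*4.96/1000 = 48.658 kPa.
p_j = 207 + 76.518 - 48.658 = 234.86 kPa.

234.86


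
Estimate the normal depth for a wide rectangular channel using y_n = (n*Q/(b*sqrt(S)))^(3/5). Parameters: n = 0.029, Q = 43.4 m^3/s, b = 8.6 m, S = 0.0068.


We use the wide-channel approximation y_n = (n*Q/(b*sqrt(S)))^(3/5).
sqrt(S) = sqrt(0.0068) = 0.082462.
Numerator: n*Q = 0.029 * 43.4 = 1.2586.
Denominator: b*sqrt(S) = 8.6 * 0.082462 = 0.709173.
arg = 1.7747.
y_n = 1.7747^(3/5) = 1.4109 m.

1.4109


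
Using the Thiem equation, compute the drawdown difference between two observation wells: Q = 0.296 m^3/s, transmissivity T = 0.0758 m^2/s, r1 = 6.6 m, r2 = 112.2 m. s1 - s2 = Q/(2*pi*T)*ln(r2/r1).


Thiem equation: s1 - s2 = Q/(2*pi*T) * ln(r2/r1).
ln(r2/r1) = ln(112.2/6.6) = 2.8332.
Q/(2*pi*T) = 0.296 / (2*pi*0.0758) = 0.296 / 0.4763 = 0.6215.
s1 - s2 = 0.6215 * 2.8332 = 1.7608 m.

1.7608


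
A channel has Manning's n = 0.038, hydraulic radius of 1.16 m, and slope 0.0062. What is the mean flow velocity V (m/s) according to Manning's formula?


Manning's equation gives V = (1/n) * R^(2/3) * S^(1/2).
First, compute R^(2/3) = 1.16^(2/3) = 1.104.
Next, S^(1/2) = 0.0062^(1/2) = 0.07874.
Then 1/n = 1/0.038 = 26.32.
V = 26.32 * 1.104 * 0.07874 = 2.2876 m/s.

2.2876


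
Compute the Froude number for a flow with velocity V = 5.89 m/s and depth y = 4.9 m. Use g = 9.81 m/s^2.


The Froude number is defined as Fr = V / sqrt(g*y).
g*y = 9.81 * 4.9 = 48.069.
sqrt(g*y) = sqrt(48.069) = 6.9332.
Fr = 5.89 / 6.9332 = 0.8495.

0.8495


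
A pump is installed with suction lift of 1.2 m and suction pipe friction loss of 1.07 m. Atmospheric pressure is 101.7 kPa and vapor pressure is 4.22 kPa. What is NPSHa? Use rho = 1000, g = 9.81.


NPSHa = p_atm/(rho*g) - z_s - hf_s - p_vap/(rho*g).
p_atm/(rho*g) = 101.7*1000 / (1000*9.81) = 10.367 m.
p_vap/(rho*g) = 4.22*1000 / (1000*9.81) = 0.43 m.
NPSHa = 10.367 - 1.2 - 1.07 - 0.43
      = 7.67 m.

7.67


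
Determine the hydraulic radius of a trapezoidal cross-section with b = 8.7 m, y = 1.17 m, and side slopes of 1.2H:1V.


For a trapezoidal section with side slope z:
A = (b + z*y)*y = (8.7 + 1.2*1.17)*1.17 = 11.822 m^2.
P = b + 2*y*sqrt(1 + z^2) = 8.7 + 2*1.17*sqrt(1 + 1.2^2) = 12.355 m.
R = A/P = 11.822 / 12.355 = 0.9568 m.

0.9568


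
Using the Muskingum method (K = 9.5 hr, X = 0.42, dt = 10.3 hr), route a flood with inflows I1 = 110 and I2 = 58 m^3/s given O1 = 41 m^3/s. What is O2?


Muskingum coefficients:
denom = 2*K*(1-X) + dt = 2*9.5*(1-0.42) + 10.3 = 21.32.
C0 = (dt - 2*K*X)/denom = (10.3 - 2*9.5*0.42)/21.32 = 0.1088.
C1 = (dt + 2*K*X)/denom = (10.3 + 2*9.5*0.42)/21.32 = 0.8574.
C2 = (2*K*(1-X) - dt)/denom = 0.0338.
O2 = C0*I2 + C1*I1 + C2*O1
   = 0.1088*58 + 0.8574*110 + 0.0338*41
   = 102.01 m^3/s.

102.01


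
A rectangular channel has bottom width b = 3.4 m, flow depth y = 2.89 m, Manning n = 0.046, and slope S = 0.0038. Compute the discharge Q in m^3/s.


For a rectangular channel, the cross-sectional area A = b * y = 3.4 * 2.89 = 9.83 m^2.
The wetted perimeter P = b + 2y = 3.4 + 2*2.89 = 9.18 m.
Hydraulic radius R = A/P = 9.83/9.18 = 1.0704 m.
Velocity V = (1/n)*R^(2/3)*S^(1/2) = (1/0.046)*1.0704^(2/3)*0.0038^(1/2) = 1.4022 m/s.
Discharge Q = A * V = 9.83 * 1.4022 = 13.778 m^3/s.

13.778


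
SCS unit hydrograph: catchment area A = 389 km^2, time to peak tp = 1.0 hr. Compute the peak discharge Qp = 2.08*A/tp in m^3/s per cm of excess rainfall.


SCS formula: Qp = 2.08 * A / tp.
Qp = 2.08 * 389 / 1.0
   = 809.12 / 1.0
   = 809.12 m^3/s per cm.

809.12


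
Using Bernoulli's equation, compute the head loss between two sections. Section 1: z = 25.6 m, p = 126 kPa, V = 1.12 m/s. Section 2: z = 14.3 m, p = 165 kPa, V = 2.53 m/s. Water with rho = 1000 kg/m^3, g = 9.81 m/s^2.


Total head at each section: H = z + p/(rho*g) + V^2/(2g).
H1 = 25.6 + 126*1000/(1000*9.81) + 1.12^2/(2*9.81)
   = 25.6 + 12.844 + 0.0639
   = 38.508 m.
H2 = 14.3 + 165*1000/(1000*9.81) + 2.53^2/(2*9.81)
   = 14.3 + 16.82 + 0.3262
   = 31.446 m.
h_L = H1 - H2 = 38.508 - 31.446 = 7.062 m.

7.062


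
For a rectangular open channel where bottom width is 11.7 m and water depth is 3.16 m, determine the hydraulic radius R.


For a rectangular section:
Flow area A = b * y = 11.7 * 3.16 = 36.97 m^2.
Wetted perimeter P = b + 2y = 11.7 + 2*3.16 = 18.02 m.
Hydraulic radius R = A/P = 36.97 / 18.02 = 2.0517 m.

2.0517


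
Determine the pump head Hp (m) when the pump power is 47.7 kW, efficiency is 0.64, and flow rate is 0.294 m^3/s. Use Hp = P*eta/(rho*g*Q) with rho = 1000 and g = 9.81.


Pump head formula: Hp = P * eta / (rho * g * Q).
Numerator: P * eta = 47.7 * 1000 * 0.64 = 30528.0 W.
Denominator: rho * g * Q = 1000 * 9.81 * 0.294 = 2884.14.
Hp = 30528.0 / 2884.14 = 10.58 m.

10.58


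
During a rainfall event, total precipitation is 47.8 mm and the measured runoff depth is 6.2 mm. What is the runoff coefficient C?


The runoff coefficient C = runoff depth / rainfall depth.
C = 6.2 / 47.8
  = 0.1297.

0.1297


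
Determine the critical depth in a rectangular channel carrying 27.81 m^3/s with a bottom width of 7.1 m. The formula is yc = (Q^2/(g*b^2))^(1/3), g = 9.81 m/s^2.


Using yc = (Q^2 / (g * b^2))^(1/3):
Q^2 = 27.81^2 = 773.4.
g * b^2 = 9.81 * 7.1^2 = 9.81 * 50.41 = 494.52.
Q^2 / (g*b^2) = 773.4 / 494.52 = 1.5639.
yc = 1.5639^(1/3) = 1.1608 m.

1.1608


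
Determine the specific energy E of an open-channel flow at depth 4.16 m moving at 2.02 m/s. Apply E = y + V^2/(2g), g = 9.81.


Specific energy E = y + V^2/(2g).
Velocity head = V^2/(2g) = 2.02^2 / (2*9.81) = 4.0804 / 19.62 = 0.208 m.
E = 4.16 + 0.208 = 4.368 m.

4.368


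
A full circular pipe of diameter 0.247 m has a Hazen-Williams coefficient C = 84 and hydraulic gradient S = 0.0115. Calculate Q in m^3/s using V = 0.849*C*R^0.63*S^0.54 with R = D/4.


For a full circular pipe, R = D/4 = 0.247/4 = 0.0617 m.
V = 0.849 * 84 * 0.0617^0.63 * 0.0115^0.54
  = 0.849 * 84 * 0.173022 * 0.089697
  = 1.1068 m/s.
Pipe area A = pi*D^2/4 = pi*0.247^2/4 = 0.0479 m^2.
Q = A * V = 0.0479 * 1.1068 = 0.053 m^3/s.

0.053


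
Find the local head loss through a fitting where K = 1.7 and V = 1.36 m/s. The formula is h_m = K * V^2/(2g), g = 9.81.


Minor loss formula: h_m = K * V^2/(2g).
V^2 = 1.36^2 = 1.8496.
V^2/(2g) = 1.8496 / 19.62 = 0.0943 m.
h_m = 1.7 * 0.0943 = 0.1603 m.

0.1603


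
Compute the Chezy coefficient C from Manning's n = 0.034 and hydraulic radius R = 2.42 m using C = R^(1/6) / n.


The Chezy coefficient relates to Manning's n through C = R^(1/6) / n.
R^(1/6) = 2.42^(1/6) = 1.158695.
C = 1.158695 / 0.034 = 34.08 m^(1/2)/s.

34.08


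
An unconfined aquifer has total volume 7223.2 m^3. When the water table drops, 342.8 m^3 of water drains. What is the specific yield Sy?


Specific yield Sy = Volume drained / Total volume.
Sy = 342.8 / 7223.2
   = 0.0475.

0.0475


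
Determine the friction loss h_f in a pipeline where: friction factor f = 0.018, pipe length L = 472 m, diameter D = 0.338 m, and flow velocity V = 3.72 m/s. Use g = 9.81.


Darcy-Weisbach equation: h_f = f * (L/D) * V^2/(2g).
f * L/D = 0.018 * 472/0.338 = 25.1361.
V^2/(2g) = 3.72^2 / (2*9.81) = 13.8384 / 19.62 = 0.7053 m.
h_f = 25.1361 * 0.7053 = 17.729 m.

17.729


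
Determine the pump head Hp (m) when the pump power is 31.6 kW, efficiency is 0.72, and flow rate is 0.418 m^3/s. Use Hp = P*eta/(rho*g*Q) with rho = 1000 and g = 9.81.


Pump head formula: Hp = P * eta / (rho * g * Q).
Numerator: P * eta = 31.6 * 1000 * 0.72 = 22752.0 W.
Denominator: rho * g * Q = 1000 * 9.81 * 0.418 = 4100.58.
Hp = 22752.0 / 4100.58 = 5.55 m.

5.55


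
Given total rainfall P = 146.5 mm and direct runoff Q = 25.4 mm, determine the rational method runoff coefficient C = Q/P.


The runoff coefficient C = runoff depth / rainfall depth.
C = 25.4 / 146.5
  = 0.1734.

0.1734


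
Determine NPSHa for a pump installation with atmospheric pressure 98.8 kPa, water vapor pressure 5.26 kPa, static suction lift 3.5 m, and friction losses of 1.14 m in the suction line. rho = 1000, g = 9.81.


NPSHa = p_atm/(rho*g) - z_s - hf_s - p_vap/(rho*g).
p_atm/(rho*g) = 98.8*1000 / (1000*9.81) = 10.071 m.
p_vap/(rho*g) = 5.26*1000 / (1000*9.81) = 0.536 m.
NPSHa = 10.071 - 3.5 - 1.14 - 0.536
      = 4.9 m.

4.9


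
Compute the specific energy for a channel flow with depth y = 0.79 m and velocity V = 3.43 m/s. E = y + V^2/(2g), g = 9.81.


Specific energy E = y + V^2/(2g).
Velocity head = V^2/(2g) = 3.43^2 / (2*9.81) = 11.7649 / 19.62 = 0.5996 m.
E = 0.79 + 0.5996 = 1.3896 m.

1.3896


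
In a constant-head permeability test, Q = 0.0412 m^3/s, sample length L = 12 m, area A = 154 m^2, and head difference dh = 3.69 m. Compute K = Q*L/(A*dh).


From K = Q*L / (A*dh):
Numerator: Q*L = 0.0412 * 12 = 0.4944.
Denominator: A*dh = 154 * 3.69 = 568.26.
K = 0.4944 / 568.26 = 0.00087 m/s.

0.00087


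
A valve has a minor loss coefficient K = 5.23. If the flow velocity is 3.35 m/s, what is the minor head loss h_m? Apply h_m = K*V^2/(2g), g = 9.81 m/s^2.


Minor loss formula: h_m = K * V^2/(2g).
V^2 = 3.35^2 = 11.2225.
V^2/(2g) = 11.2225 / 19.62 = 0.572 m.
h_m = 5.23 * 0.572 = 2.9915 m.

2.9915


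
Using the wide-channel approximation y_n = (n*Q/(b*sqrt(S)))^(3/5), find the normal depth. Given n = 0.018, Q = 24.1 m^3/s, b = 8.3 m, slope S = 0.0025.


We use the wide-channel approximation y_n = (n*Q/(b*sqrt(S)))^(3/5).
sqrt(S) = sqrt(0.0025) = 0.05.
Numerator: n*Q = 0.018 * 24.1 = 0.4338.
Denominator: b*sqrt(S) = 8.3 * 0.05 = 0.415.
arg = 1.0453.
y_n = 1.0453^(3/5) = 1.0269 m.

1.0269
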